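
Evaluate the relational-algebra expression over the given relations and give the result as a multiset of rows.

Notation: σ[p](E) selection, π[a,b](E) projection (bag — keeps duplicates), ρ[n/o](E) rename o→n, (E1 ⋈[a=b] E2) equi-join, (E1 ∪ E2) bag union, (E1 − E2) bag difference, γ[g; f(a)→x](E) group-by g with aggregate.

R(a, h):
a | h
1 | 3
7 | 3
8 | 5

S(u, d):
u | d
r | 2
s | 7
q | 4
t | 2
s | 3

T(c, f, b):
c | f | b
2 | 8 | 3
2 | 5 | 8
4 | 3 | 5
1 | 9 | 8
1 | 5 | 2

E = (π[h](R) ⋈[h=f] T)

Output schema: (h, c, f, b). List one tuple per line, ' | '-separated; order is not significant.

Per-node cardinality:
  R → 3
  π[h](R) → 3
  T → 5
  (π[h](R) ⋈[h=f] T) → 4

== RESULT ==
h | c | f | b
3 | 4 | 3 | 5
3 | 4 | 3 | 5
5 | 1 | 5 | 2
5 | 2 | 5 | 8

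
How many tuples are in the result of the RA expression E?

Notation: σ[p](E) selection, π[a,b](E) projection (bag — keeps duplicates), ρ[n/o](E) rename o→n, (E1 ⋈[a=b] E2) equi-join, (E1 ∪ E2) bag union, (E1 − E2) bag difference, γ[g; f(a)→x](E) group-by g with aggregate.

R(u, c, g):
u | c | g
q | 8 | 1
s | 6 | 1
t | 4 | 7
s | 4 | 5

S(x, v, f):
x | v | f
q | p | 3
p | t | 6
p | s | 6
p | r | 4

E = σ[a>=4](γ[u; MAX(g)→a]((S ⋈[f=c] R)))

Per-node cardinality:
  S → 4
  R → 4
  (S ⋈[f=c] R) → 4
  γ[u; MAX(g)→a]((S ⋈[f=c] R)) → 2
  σ[a>=4](γ[u; MAX(g)→a]((S ⋈[f=c] R))) → 2

|E| = 2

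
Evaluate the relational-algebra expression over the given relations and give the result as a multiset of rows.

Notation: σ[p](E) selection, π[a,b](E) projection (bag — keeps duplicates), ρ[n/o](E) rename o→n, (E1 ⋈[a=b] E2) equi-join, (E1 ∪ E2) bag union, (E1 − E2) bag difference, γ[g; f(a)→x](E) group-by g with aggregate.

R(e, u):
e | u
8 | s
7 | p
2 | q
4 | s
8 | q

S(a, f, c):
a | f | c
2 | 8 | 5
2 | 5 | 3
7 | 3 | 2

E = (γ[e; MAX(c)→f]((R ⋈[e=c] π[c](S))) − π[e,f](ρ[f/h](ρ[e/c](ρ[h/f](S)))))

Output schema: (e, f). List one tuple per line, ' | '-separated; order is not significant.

Per-node cardinality:
  R → 5
  S → 3
  π[c](S) → 3
  (R ⋈[e=c] π[c](S)) → 1
  γ[e; MAX(c)→f]((R ⋈[e=c] π[c](S))) → 1
  S → 3
  ρ[h/f](S) → 3
  ρ[e/c](ρ[h/f](S)) → 3
  ρ[f/h](ρ[e/c](ρ[h/f](S))) → 3
  π[e,f](ρ[f/h](ρ[e/c](ρ[h/f](S)))) → 3
  (γ[e; MAX(c)→f]((R ⋈[e=c] π[c](S))) − π[e,f](ρ[f/h](ρ[e/c](ρ[h/f](S))))) → 1

== RESULT ==
e | f
2 | 2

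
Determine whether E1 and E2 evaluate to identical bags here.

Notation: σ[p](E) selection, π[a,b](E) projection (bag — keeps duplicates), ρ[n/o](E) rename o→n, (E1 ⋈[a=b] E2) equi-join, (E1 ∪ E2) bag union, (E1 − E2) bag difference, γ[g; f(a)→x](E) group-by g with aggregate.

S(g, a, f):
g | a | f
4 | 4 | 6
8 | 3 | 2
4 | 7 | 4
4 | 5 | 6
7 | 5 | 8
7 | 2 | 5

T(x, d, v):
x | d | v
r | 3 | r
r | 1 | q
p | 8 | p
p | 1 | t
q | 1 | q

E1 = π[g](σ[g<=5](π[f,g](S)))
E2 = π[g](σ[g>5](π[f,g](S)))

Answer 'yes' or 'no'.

E1 row counts bottom-up:
  S → 6
  π[f,g](S) → 6
  σ[g<=5](π[f,g](S)) → 3
  π[g](σ[g<=5](π[f,g](S))) → 3
E2 row counts bottom-up:
  S → 6
  π[f,g](S) → 6
  σ[g>5](π[f,g](S)) → 3
  π[g](σ[g>5](π[f,g](S))) → 3

E1 result:
g
4
4
4
E2 result:
g
7
7
8
Witness: (7,) appears 0× in E1 but 2× in E2.

no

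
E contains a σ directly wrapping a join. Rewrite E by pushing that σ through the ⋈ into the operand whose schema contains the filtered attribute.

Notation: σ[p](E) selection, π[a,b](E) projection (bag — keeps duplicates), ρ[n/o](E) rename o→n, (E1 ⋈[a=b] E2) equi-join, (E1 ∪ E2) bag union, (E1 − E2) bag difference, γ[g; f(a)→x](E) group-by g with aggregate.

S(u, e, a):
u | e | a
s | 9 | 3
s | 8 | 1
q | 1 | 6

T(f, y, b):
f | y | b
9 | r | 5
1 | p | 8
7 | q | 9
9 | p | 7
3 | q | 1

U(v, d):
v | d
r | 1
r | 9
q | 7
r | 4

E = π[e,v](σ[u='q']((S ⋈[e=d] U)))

σ filters on u, owned by the left side.
E' = π[e,v]((σ[u='q'](S) ⋈[e=d] U))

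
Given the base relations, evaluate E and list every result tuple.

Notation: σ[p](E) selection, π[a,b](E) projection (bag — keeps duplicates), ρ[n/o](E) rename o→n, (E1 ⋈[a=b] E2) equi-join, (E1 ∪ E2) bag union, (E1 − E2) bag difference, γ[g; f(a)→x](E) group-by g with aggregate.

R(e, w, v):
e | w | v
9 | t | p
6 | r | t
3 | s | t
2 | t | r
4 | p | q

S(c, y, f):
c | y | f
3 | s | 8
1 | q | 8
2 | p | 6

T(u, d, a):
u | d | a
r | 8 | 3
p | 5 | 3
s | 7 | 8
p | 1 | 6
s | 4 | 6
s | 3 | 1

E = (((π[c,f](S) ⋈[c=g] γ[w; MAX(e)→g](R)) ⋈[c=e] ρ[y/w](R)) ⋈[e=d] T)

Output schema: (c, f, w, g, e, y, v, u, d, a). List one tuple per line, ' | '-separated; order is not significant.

Subexpression sizes:
  S → 3
  π[c,f](S) → 3
  R → 5
  γ[w; MAX(e)→g](R) → 4
  (π[c,f](S) ⋈[c=g] γ[w; MAX(e)→g](R)) → 1
  R → 5
  ρ[y/w](R) → 5
  ((π[c,f](S) ⋈[c=g] γ[w; MAX(e)→g](R)) ⋈[c=e] ρ[y/w](R)) → 1
  T → 6
  (((π[c,f](S) ⋈[c=g] γ[w; MAX(e)→g](R)) ⋈[c=e] ρ[y/w](R)) ⋈[e=d] T) → 1

== RESULT ==
c | f | w | g | e | y | v | u | d | a
3 | 8 | s | 3 | 3 | s | t | s | 3 | 1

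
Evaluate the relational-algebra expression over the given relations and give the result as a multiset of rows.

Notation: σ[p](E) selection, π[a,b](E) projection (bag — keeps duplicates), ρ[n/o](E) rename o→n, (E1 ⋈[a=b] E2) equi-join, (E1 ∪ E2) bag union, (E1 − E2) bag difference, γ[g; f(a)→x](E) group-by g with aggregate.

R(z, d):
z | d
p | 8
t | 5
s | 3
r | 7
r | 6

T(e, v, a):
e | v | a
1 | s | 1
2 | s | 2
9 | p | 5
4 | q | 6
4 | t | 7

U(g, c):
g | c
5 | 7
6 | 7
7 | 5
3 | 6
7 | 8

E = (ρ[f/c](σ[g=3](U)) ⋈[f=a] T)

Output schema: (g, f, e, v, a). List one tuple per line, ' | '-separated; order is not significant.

Subexpression sizes:
  U → 5
  σ[g=3](U) → 1
  ρ[f/c](σ[g=3](U)) → 1
  T → 5
  (ρ[f/c](σ[g=3](U)) ⋈[f=a] T) → 1

== RESULT ==
g | f | e | v | a
3 | 6 | 4 | q | 6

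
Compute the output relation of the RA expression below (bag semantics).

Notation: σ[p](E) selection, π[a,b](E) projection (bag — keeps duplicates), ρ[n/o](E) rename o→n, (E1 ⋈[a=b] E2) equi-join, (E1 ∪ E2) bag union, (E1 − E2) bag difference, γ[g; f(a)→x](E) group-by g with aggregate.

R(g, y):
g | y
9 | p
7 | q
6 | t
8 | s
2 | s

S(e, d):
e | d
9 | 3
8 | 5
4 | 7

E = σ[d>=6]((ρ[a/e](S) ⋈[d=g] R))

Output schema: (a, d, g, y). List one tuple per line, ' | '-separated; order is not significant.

Per-node cardinality:
  S → 3
  ρ[a/e](S) → 3
  R → 5
  (ρ[a/e](S) ⋈[d=g] R) → 1
  σ[d>=6]((ρ[a/e](S) ⋈[d=g] R)) → 1

== RESULT ==
a | d | g | y
4 | 7 | 7 | q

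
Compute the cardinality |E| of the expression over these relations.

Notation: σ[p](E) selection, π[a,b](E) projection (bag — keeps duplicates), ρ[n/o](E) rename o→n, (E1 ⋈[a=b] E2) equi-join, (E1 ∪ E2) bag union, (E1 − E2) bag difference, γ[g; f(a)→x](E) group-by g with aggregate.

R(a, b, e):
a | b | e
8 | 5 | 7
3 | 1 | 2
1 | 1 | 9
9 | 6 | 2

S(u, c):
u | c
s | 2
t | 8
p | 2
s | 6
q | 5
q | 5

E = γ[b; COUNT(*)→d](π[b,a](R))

Stepwise |·|:
  R → 4
  π[b,a](R) → 4
  γ[b; COUNT(*)→d](π[b,a](R)) → 3

|E| = 3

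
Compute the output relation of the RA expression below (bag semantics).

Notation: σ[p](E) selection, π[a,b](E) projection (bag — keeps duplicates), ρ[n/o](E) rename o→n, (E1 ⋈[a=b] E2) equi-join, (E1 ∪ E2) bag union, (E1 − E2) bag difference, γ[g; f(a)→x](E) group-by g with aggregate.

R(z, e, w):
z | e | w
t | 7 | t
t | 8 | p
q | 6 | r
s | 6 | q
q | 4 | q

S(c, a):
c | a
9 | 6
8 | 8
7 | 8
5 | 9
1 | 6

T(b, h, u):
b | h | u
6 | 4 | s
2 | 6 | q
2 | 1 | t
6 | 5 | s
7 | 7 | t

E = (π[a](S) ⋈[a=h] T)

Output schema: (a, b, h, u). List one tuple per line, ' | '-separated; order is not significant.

Subexpression sizes:
  S → 5
  π[a](S) → 5
  T → 5
  (π[a](S) ⋈[a=h] T) → 2

== RESULT ==
a | b | h | u
6 | 2 | 6 | q
6 | 2 | 6 | q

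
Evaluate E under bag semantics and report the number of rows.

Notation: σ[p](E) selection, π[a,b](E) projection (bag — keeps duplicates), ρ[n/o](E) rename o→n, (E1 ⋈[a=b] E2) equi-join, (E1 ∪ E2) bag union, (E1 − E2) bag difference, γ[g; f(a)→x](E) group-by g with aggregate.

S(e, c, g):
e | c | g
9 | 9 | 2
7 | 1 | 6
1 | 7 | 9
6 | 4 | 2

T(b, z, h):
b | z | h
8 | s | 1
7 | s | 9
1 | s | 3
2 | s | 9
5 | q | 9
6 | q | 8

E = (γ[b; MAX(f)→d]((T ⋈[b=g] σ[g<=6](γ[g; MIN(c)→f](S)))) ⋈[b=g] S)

Subexpression sizes:
  T → 6
  S → 4
  γ[g; MIN(c)→f](S) → 3
  σ[g<=6](γ[g; MIN(c)→f](S)) → 2
  (T ⋈[b=g] σ[g<=6](γ[g; MIN(c)→f](S))) → 2
  γ[b; MAX(f)→d]((T ⋈[b=g] σ[g<=6](γ[g; MIN(c)→f](S)))) → 2
  S → 4
  (γ[b; MAX(f)→d]((T ⋈[b=g] σ[g<=6](γ[g; MIN(c)→f](S)))) ⋈[b=g] S) → 3

|E| = 3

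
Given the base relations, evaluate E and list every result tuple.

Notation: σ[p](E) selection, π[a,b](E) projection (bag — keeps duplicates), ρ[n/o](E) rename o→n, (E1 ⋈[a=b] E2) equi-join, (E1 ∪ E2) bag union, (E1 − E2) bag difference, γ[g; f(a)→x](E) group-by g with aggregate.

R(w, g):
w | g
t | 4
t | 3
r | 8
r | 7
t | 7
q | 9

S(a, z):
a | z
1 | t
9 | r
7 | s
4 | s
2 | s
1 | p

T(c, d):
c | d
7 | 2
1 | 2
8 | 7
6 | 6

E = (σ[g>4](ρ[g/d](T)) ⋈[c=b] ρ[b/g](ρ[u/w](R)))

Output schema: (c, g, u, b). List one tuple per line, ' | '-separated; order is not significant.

Subexpression sizes:
  T → 4
  ρ[g/d](T) → 4
  σ[g>4](ρ[g/d](T)) → 2
  R → 6
  ρ[u/w](R) → 6
  ρ[b/g](ρ[u/w](R)) → 6
  (σ[g>4](ρ[g/d](T)) ⋈[c=b] ρ[b/g](ρ[u/w](R))) → 1

== RESULT ==
c | g | u | b
8 | 7 | r | 8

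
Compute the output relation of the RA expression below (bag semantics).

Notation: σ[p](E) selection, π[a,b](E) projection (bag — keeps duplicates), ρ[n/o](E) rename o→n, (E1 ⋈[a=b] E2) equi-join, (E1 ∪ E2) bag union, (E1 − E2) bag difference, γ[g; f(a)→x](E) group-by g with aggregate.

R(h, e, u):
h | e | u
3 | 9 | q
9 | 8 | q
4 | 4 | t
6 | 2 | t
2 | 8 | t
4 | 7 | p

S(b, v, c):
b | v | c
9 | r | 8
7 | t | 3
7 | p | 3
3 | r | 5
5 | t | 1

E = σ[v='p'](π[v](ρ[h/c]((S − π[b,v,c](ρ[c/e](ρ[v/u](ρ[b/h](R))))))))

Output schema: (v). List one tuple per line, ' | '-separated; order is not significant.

Stepwise |·|:
  S → 5
  R → 6
  ρ[b/h](R) → 6
  ρ[v/u](ρ[b/h](R)) → 6
  ρ[c/e](ρ[v/u](ρ[b/h](R))) → 6
  π[b,v,c](ρ[c/e](ρ[v/u](ρ[b/h](R)))) → 6
  (S − π[b,v,c](ρ[c/e](ρ[v/u](ρ[b/h](R))))) → 5
  ρ[h/c]((S − π[b,v,c](ρ[c/e](ρ[v/u](ρ[b/h](R)))))) → 5
  π[v](ρ[h/c]((S − π[b,v,c](ρ[c/e](ρ[v/u](ρ[b/h](R))))))) → 5
  σ[v='p'](π[v](ρ[h/c]((S − π[b,v,c](ρ[c/e](ρ[v/u](ρ[b/h](R)))))))) → 1

== RESULT ==
v
p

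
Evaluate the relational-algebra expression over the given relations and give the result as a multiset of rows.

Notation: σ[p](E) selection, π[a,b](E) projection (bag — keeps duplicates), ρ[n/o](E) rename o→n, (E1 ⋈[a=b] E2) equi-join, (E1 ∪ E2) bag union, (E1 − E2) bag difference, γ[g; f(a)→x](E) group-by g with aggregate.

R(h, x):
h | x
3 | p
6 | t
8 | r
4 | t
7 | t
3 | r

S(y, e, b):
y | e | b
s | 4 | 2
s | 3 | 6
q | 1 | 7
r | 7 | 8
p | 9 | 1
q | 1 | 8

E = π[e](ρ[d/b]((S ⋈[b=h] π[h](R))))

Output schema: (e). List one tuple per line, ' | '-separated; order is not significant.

Stepwise |·|:
  S → 6
  R → 6
  π[h](R) → 6
  (S ⋈[b=h] π[h](R)) → 4
  ρ[d/b]((S ⋈[b=h] π[h](R))) → 4
  π[e](ρ[d/b]((S ⋈[b=h] π[h](R)))) → 4

== RESULT ==
e
1
1
3
7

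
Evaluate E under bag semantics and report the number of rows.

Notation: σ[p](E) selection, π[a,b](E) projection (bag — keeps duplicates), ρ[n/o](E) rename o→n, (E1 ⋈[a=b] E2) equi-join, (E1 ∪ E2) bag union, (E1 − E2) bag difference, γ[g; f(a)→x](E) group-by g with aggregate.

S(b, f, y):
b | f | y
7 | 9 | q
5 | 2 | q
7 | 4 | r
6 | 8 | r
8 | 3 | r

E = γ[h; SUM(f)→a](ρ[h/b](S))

Per-node cardinality:
  S → 5
  ρ[h/b](S) → 5
  γ[h; SUM(f)→a](ρ[h/b](S)) → 4

|E| = 4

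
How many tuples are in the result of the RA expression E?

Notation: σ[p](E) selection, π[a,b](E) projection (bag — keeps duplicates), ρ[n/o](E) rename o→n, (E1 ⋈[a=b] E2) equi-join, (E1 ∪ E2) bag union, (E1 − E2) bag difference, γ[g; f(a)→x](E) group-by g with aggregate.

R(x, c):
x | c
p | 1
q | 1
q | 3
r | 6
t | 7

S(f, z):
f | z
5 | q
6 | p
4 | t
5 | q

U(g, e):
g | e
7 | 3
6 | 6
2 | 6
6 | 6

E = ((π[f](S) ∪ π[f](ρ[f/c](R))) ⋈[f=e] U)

Stepwise |·|:
  S → 4
  π[f](S) → 4
  R → 5
  ρ[f/c](R) → 5
  π[f](ρ[f/c](R)) → 5
  (π[f](S) ∪ π[f](ρ[f/c](R))) → 9
  U → 4
  ((π[f](S) ∪ π[f](ρ[f/c](R))) ⋈[f=e] U) → 7

|E| = 7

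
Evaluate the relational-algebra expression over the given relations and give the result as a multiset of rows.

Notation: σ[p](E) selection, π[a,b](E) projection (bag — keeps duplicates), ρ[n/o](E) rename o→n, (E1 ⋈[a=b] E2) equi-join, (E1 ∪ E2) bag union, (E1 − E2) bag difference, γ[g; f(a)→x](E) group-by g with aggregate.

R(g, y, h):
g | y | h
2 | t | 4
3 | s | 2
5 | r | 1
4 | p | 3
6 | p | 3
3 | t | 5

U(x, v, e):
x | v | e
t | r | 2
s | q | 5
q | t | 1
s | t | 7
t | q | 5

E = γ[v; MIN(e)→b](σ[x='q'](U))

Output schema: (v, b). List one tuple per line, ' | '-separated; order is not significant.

Row counts bottom-up:
  U → 5
  σ[x='q'](U) → 1
  γ[v; MIN(e)→b](σ[x='q'](U)) → 1

== RESULT ==
v | b
t | 1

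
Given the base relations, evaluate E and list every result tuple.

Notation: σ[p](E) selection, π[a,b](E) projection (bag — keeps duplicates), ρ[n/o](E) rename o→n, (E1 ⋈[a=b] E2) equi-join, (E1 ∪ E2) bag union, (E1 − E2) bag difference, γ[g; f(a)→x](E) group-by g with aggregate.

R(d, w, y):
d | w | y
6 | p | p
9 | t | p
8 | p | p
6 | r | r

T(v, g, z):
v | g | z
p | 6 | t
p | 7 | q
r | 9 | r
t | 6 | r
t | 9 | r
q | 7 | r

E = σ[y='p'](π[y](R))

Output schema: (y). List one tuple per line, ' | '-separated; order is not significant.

Subexpression sizes:
  R → 4
  π[y](R) → 4
  σ[y='p'](π[y](R)) → 3

== RESULT ==
y
p
p
p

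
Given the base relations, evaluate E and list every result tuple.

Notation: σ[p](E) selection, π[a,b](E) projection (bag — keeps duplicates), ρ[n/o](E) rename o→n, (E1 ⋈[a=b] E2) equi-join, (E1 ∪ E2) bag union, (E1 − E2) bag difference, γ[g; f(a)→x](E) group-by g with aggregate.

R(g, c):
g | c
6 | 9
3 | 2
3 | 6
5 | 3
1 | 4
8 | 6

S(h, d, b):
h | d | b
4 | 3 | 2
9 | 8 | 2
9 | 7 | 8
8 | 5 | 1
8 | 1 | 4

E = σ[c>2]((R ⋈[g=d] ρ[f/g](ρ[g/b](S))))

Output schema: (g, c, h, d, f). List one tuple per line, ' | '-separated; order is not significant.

Stepwise |·|:
  R → 6
  S → 5
  ρ[g/b](S) → 5
  ρ[f/g](ρ[g/b](S)) → 5
  (R ⋈[g=d] ρ[f/g](ρ[g/b](S))) → 5
  σ[c>2]((R ⋈[g=d] ρ[f/g](ρ[g/b](S)))) → 4

== RESULT ==
g | c | h | d | f
1 | 4 | 8 | 1 | 4
3 | 6 | 4 | 3 | 2
5 | 3 | 8 | 5 | 1
8 | 6 | 9 | 8 | 2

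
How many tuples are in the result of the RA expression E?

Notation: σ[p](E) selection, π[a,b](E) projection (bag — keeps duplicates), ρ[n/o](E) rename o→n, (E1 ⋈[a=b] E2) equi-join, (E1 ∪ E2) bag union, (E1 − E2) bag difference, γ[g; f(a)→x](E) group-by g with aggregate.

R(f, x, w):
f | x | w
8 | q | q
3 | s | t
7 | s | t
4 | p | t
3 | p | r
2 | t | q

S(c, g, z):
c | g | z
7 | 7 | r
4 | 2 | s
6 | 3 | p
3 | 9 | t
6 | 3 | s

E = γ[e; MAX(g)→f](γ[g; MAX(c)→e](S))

Subexpression sizes:
  S → 5
  γ[g; MAX(c)→e](S) → 4
  γ[e; MAX(g)→f](γ[g; MAX(c)→e](S)) → 4

|E| = 4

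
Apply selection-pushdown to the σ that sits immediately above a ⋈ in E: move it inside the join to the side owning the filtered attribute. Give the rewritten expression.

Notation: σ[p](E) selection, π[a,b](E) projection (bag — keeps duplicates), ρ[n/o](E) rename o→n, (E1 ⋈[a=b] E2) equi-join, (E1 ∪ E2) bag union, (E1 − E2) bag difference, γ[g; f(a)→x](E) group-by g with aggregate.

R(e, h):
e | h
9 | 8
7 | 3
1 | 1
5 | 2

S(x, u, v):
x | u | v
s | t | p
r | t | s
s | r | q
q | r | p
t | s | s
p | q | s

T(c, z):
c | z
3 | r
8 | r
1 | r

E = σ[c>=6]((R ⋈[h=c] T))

σ filters on c, owned by the right side.
E' = (R ⋈[h=c] σ[c>=6](T))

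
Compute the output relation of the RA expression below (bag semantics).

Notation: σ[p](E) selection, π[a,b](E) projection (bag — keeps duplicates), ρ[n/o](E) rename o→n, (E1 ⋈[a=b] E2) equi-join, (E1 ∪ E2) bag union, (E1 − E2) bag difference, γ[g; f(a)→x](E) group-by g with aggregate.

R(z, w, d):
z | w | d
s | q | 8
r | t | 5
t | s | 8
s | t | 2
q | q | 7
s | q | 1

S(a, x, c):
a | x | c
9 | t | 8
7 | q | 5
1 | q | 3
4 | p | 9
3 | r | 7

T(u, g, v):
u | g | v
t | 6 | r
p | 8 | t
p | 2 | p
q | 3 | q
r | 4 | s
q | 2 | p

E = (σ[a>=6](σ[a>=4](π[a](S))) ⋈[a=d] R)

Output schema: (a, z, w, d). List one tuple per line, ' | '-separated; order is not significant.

Row counts bottom-up:
  S → 5
  π[a](S) → 5
  σ[a>=4](π[a](S)) → 3
  σ[a>=6](σ[a>=4](π[a](S))) → 2
  R → 6
  (σ[a>=6](σ[a>=4](π[a](S))) ⋈[a=d] R) → 1

== RESULT ==
a | z | w | d
7 | q | q | 7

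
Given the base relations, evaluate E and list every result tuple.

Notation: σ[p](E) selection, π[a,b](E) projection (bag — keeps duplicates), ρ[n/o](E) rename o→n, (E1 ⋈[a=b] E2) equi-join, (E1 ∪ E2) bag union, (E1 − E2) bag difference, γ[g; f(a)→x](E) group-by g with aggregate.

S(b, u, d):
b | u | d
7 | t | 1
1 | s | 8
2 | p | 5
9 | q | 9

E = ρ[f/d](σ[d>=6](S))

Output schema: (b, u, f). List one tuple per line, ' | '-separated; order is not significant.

Row counts bottom-up:
  S → 4
  σ[d>=6](S) → 2
  ρ[f/d](σ[d>=6](S)) → 2

== RESULT ==
b | u | f
1 | s | 8
9 | q | 9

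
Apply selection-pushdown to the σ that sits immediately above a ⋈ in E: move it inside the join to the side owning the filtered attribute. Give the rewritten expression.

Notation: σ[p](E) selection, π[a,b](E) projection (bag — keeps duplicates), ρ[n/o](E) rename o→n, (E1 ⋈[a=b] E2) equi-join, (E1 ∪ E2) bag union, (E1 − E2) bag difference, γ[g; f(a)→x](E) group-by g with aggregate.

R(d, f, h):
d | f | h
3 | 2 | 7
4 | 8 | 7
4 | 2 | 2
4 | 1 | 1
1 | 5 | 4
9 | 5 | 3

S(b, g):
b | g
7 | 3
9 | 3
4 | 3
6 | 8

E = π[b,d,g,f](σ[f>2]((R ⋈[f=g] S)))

σ filters on f, owned by the left side.
E' = π[b,d,g,f]((σ[f>2](R) ⋈[f=g] S))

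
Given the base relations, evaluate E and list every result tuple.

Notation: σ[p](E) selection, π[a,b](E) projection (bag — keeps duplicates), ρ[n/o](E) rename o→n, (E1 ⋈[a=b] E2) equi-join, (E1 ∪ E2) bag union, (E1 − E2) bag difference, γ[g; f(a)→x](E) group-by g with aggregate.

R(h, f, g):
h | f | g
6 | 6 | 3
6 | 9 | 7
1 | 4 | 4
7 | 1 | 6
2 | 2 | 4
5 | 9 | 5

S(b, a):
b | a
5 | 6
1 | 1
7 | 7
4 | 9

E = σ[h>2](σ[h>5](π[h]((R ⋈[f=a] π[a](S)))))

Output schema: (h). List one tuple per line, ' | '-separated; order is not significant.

Per-node cardinality:
  R → 6
  S → 4
  π[a](S) → 4
  (R ⋈[f=a] π[a](S)) → 4
  π[h]((R ⋈[f=a] π[a](S))) → 4
  σ[h>5](π[h]((R ⋈[f=a] π[a](S)))) → 3
  σ[h>2](σ[h>5](π[h]((R ⋈[f=a] π[a](S))))) → 3

== RESULT ==
h
6
6
7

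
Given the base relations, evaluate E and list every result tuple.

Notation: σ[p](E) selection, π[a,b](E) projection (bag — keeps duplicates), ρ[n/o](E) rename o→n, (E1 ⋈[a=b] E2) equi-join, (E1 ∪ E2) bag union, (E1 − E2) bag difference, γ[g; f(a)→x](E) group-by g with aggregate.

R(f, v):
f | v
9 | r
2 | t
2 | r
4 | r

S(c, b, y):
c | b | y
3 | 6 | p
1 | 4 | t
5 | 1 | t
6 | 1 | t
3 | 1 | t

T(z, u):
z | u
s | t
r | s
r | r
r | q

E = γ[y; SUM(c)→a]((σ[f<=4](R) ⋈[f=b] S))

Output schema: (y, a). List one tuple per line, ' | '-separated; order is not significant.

Stepwise |·|:
  R → 4
  σ[f<=4](R) → 3
  S → 5
  (σ[f<=4](R) ⋈[f=b] S) → 1
  γ[y; SUM(c)→a]((σ[f<=4](R) ⋈[f=b] S)) → 1

== RESULT ==
y | a
t | 1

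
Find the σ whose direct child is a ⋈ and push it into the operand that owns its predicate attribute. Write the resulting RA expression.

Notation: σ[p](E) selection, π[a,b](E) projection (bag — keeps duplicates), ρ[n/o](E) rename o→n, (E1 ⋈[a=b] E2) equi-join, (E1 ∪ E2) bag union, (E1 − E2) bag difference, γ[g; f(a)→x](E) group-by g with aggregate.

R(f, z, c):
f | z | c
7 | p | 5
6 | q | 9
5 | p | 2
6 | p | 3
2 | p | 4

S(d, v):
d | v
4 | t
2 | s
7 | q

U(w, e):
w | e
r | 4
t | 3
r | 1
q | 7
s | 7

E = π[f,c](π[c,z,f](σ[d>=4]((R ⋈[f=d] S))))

σ filters on d, owned by the right side.
E' = π[f,c](π[c,z,f]((R ⋈[f=d] σ[d>=4](S))))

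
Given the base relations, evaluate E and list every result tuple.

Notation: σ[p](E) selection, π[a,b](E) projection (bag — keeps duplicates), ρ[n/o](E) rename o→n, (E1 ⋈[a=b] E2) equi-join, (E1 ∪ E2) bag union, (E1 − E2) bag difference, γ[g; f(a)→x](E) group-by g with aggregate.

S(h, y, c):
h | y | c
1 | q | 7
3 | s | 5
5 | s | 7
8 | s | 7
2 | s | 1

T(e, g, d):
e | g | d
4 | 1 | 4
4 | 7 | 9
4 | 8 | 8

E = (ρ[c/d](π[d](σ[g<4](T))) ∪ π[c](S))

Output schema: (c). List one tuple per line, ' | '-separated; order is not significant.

Subexpression sizes:
  T → 3
  σ[g<4](T) → 1
  π[d](σ[g<4](T)) → 1
  ρ[c/d](π[d](σ[g<4](T))) → 1
  S → 5
  π[c](S) → 5
  (ρ[c/d](π[d](σ[g<4](T))) ∪ π[c](S)) → 6

== RESULT ==
c
1
4
5
7
7
7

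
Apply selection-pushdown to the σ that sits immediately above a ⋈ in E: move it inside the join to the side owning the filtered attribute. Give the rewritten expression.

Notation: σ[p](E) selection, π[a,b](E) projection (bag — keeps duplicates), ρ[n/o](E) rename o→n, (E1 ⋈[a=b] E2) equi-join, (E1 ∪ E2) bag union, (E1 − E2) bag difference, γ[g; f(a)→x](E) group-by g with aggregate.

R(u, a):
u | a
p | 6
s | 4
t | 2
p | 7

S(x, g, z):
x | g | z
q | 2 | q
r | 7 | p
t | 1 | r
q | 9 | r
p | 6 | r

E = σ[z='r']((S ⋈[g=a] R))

σ filters on z, owned by the left side.
E' = (σ[z='r'](S) ⋈[g=a] R)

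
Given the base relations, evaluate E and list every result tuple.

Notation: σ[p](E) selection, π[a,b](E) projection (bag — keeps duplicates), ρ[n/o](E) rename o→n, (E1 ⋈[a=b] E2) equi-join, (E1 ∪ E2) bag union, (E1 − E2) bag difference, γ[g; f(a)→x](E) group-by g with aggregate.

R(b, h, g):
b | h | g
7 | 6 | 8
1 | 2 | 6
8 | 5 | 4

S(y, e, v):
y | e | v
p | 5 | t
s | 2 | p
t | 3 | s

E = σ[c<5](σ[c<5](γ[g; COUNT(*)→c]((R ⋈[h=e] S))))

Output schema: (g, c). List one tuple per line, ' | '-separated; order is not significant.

Row counts bottom-up:
  R → 3
  S → 3
  (R ⋈[h=e] S) → 2
  γ[g; COUNT(*)→c]((R ⋈[h=e] S)) → 2
  σ[c<5](γ[g; COUNT(*)→c]((R ⋈[h=e] S))) → 2
  σ[c<5](σ[c<5](γ[g; COUNT(*)→c]((R ⋈[h=e] S)))) → 2

== RESULT ==
g | c
4 | 1
6 | 1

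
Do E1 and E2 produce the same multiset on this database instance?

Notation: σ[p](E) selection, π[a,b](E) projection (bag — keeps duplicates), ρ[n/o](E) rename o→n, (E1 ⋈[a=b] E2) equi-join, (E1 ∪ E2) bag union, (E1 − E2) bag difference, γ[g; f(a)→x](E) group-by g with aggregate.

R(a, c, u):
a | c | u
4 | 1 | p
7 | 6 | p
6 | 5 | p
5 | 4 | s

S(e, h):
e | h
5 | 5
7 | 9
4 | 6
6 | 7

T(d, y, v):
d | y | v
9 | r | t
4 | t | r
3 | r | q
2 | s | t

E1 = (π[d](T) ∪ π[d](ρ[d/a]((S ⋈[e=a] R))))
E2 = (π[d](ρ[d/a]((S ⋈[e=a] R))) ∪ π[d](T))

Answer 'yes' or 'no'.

E1 row counts bottom-up:
  T → 4
  π[d](T) → 4
  S → 4
  R → 4
  (S ⋈[e=a] R) → 4
  ρ[d/a]((S ⋈[e=a] R)) → 4
  π[d](ρ[d/a]((S ⋈[e=a] R))) → 4
  (π[d](T) ∪ π[d](ρ[d/a]((S ⋈[e=a] R)))) → 8
E2 row counts bottom-up:
  S → 4
  R → 4
  (S ⋈[e=a] R) → 4
  ρ[d/a]((S ⋈[e=a] R)) → 4
  π[d](ρ[d/a]((S ⋈[e=a] R))) → 4
  T → 4
  π[d](T) → 4
  (π[d](ρ[d/a]((S ⋈[e=a] R))) ∪ π[d](T)) → 8

E1 and E2 produce the same multiset:
d
2
3
4
4
5
6
7
9

yes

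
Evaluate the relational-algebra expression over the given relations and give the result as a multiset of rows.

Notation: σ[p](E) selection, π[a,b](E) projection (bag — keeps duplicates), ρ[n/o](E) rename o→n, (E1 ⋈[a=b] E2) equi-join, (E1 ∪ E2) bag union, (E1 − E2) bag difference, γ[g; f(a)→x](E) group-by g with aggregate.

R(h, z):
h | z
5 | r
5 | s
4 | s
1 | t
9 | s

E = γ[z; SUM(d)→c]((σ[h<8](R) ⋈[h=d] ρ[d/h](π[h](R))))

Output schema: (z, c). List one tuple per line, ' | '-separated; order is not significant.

Row counts bottom-up:
  R → 5
  σ[h<8](R) → 4
  R → 5
  π[h](R) → 5
  ρ[d/h](π[h](R)) → 5
  (σ[h<8](R) ⋈[h=d] ρ[d/h](π[h](R))) → 6
  γ[z; SUM(d)→c]((σ[h<8](R) ⋈[h=d] ρ[d/h](π[h](R)))) → 3

== RESULT ==
z | c
r | 10
s | 14
t | 1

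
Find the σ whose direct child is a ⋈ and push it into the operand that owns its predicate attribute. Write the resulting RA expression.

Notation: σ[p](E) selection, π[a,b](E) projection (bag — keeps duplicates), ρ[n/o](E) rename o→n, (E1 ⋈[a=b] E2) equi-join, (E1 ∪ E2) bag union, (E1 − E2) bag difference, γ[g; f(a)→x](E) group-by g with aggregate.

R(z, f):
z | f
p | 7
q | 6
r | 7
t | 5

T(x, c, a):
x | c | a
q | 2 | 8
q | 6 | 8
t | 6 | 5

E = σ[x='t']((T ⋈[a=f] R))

σ filters on x, owned by the left side.
E' = (σ[x='t'](T) ⋈[a=f] R)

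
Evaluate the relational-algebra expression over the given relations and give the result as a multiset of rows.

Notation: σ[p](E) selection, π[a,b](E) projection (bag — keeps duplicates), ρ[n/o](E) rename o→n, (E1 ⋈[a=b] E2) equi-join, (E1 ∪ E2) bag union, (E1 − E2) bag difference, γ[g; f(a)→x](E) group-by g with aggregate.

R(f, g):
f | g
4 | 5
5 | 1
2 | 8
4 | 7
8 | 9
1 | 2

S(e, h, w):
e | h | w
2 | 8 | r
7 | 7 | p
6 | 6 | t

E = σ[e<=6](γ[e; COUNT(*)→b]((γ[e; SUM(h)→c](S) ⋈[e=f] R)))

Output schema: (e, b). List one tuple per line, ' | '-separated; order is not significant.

Subexpression sizes:
  S → 3
  γ[e; SUM(h)→c](S) → 3
  R → 6
  (γ[e; SUM(h)→c](S) ⋈[e=f] R) → 1
  γ[e; COUNT(*)→b]((γ[e; SUM(h)→c](S) ⋈[e=f] R)) → 1
  σ[e<=6](γ[e; COUNT(*)→b]((γ[e; SUM(h)→c](S) ⋈[e=f] R))) → 1

== RESULT ==
e | b
2 | 1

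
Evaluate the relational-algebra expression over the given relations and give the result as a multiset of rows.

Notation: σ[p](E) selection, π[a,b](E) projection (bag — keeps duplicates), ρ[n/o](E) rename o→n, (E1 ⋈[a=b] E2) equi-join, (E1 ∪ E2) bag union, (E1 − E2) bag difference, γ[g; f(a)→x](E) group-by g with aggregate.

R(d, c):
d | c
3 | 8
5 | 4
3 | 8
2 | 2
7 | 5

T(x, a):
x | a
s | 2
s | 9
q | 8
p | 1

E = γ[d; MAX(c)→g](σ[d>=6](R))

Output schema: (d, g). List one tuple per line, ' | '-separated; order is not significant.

Row counts bottom-up:
  R → 5
  σ[d>=6](R) → 1
  γ[d; MAX(c)→g](σ[d>=6](R)) → 1

== RESULT ==
d | g
7 | 5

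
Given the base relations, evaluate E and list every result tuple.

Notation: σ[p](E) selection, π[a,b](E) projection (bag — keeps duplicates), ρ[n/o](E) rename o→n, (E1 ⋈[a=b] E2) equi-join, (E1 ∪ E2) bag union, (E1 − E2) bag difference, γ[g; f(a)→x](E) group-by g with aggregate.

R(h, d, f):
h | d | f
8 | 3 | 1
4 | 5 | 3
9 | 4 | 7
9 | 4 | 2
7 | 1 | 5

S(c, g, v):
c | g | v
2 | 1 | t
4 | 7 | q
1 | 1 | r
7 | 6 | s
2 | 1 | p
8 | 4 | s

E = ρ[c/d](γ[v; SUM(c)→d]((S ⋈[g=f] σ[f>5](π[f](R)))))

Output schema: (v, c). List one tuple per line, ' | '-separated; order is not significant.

Subexpression sizes:
  S → 6
  R → 5
  π[f](R) → 5
  σ[f>5](π[f](R)) → 1
  (S ⋈[g=f] σ[f>5](π[f](R))) → 1
  γ[v; SUM(c)→d]((S ⋈[g=f] σ[f>5](π[f](R)))) → 1
  ρ[c/d](γ[v; SUM(c)→d]((S ⋈[g=f] σ[f>5](π[f](R))))) → 1

== RESULT ==
v | c
q | 4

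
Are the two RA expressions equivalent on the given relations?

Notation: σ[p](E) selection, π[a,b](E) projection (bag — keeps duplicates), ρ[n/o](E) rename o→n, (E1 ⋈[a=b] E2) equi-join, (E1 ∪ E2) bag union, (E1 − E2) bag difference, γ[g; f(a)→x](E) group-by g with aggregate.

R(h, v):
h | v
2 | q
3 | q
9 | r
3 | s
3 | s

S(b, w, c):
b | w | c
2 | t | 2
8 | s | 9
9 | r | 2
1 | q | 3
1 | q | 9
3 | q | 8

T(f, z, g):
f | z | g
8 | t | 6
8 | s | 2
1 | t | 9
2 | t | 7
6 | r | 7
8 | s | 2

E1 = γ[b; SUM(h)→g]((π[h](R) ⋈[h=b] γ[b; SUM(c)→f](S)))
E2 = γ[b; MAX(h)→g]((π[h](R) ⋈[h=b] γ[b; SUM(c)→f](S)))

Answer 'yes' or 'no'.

E1 row counts bottom-up:
  R → 5
  π[h](R) → 5
  S → 6
  γ[b; SUM(c)→f](S) → 5
  (π[h](R) ⋈[h=b] γ[b; SUM(c)→f](S)) → 5
  γ[b; SUM(h)→g]((π[h](R) ⋈[h=b] γ[b; SUM(c)→f](S))) → 3
E2 row counts bottom-up:
  R → 5
  π[h](R) → 5
  S → 6
  γ[b; SUM(c)→f](S) → 5
  (π[h](R) ⋈[h=b] γ[b; SUM(c)→f](S)) → 5
  γ[b; MAX(h)→g]((π[h](R) ⋈[h=b] γ[b; SUM(c)→f](S))) → 3

E1 result:
b | g
2 | 2
3 | 9
9 | 9
E2 result:
b | g
2 | 2
3 | 3
9 | 9
Witness: (3, 3) appears 0× in E1 but 1× in E2.

no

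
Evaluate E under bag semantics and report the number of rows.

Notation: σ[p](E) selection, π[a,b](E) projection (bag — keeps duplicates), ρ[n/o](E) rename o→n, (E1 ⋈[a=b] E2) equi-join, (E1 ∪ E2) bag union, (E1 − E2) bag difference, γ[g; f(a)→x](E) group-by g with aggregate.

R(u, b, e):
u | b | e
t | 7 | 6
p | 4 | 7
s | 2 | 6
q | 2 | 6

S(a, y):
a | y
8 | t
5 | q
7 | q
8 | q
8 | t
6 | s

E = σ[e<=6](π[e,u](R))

Subexpression sizes:
  R → 4
  π[e,u](R) → 4
  σ[e<=6](π[e,u](R)) → 3

|E| = 3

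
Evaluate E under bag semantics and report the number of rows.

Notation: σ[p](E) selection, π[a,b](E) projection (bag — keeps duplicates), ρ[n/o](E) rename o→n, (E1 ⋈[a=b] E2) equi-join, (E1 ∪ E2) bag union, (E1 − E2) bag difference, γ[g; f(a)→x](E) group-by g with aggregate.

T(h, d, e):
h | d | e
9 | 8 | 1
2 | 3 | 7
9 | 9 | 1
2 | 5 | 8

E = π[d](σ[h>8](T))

Stepwise |·|:
  T → 4
  σ[h>8](T) → 2
  π[d](σ[h>8](T)) → 2

|E| = 2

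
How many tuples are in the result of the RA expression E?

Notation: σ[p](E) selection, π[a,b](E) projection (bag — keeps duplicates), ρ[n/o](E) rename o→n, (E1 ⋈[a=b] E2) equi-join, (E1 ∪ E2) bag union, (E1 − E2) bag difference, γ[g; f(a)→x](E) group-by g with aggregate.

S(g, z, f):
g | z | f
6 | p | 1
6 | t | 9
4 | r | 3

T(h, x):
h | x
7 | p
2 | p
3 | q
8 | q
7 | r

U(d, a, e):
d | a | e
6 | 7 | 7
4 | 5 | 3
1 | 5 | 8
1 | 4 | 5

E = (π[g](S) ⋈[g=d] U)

Per-node cardinality:
  S → 3
  π[g](S) → 3
  U → 4
  (π[g](S) ⋈[g=d] U) → 3

|E| = 3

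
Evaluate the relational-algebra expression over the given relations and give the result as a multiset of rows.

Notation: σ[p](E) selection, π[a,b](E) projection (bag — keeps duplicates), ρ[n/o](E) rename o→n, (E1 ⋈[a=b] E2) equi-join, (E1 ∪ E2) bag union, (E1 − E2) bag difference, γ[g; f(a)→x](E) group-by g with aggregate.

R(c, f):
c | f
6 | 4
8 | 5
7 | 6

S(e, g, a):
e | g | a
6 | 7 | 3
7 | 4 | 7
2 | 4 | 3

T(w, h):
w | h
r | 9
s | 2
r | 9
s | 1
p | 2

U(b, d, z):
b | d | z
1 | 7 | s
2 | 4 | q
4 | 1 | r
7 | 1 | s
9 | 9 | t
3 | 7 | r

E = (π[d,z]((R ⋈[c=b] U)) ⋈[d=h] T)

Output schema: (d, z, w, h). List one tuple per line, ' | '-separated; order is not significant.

Stepwise |·|:
  R → 3
  U → 6
  (R ⋈[c=b] U) → 1
  π[d,z]((R ⋈[c=b] U)) → 1
  T → 5
  (π[d,z]((R ⋈[c=b] U)) ⋈[d=h] T) → 1

== RESULT ==
d | z | w | h
1 | s | s | 1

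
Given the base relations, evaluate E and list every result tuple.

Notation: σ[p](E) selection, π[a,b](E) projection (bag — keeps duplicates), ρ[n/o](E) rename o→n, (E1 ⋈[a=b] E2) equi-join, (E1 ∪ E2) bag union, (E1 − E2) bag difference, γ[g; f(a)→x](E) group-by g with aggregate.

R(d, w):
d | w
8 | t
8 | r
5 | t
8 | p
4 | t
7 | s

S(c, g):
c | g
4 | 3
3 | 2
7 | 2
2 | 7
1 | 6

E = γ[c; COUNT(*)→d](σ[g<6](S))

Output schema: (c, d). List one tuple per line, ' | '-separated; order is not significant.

Subexpression sizes:
  S → 5
  σ[g<6](S) → 3
  γ[c; COUNT(*)→d](σ[g<6](S)) → 3

== RESULT ==
c | d
3 | 1
4 | 1
7 | 1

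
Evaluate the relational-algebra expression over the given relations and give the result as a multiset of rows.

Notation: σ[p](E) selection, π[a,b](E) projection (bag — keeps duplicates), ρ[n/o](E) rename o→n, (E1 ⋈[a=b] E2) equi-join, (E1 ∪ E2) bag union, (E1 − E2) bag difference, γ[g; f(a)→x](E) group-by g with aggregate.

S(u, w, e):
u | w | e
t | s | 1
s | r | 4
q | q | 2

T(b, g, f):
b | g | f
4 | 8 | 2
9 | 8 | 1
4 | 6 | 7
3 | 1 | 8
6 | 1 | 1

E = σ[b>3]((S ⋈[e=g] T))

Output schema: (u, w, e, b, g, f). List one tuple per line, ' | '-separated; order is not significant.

Row counts bottom-up:
  S → 3
  T → 5
  (S ⋈[e=g] T) → 2
  σ[b>3]((S ⋈[e=g] T)) → 1

== RESULT ==
u | w | e | b | g | f
t | s | 1 | 6 | 1 | 1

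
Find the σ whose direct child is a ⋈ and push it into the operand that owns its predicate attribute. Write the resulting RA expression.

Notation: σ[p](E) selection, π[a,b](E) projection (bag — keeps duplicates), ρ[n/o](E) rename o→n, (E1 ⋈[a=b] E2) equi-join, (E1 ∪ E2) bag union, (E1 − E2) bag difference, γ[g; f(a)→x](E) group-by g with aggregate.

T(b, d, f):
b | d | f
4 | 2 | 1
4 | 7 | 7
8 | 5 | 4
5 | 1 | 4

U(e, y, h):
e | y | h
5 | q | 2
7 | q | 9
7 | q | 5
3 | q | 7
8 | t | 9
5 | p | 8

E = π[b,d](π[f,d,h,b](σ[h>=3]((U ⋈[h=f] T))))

σ filters on h, owned by the left side.
E' = π[b,d](π[f,d,h,b]((σ[h>=3](U) ⋈[h=f] T)))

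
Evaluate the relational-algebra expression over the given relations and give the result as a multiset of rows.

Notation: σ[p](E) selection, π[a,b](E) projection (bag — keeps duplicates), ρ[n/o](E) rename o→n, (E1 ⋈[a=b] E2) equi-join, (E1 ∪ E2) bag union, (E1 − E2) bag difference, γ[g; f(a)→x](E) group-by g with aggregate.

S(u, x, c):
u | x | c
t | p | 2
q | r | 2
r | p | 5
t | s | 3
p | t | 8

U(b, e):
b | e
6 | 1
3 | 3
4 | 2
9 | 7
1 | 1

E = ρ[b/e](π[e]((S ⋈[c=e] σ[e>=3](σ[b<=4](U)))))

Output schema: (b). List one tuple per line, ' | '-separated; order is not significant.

Stepwise |·|:
  S → 5
  U → 5
  σ[b<=4](U) → 3
  σ[e>=3](σ[b<=4](U)) → 1
  (S ⋈[c=e] σ[e>=3](σ[b<=4](U))) → 1
  π[e]((S ⋈[c=e] σ[e>=3](σ[b<=4](U)))) → 1
  ρ[b/e](π[e]((S ⋈[c=e] σ[e>=3](σ[b<=4](U))))) → 1

== RESULT ==
b
3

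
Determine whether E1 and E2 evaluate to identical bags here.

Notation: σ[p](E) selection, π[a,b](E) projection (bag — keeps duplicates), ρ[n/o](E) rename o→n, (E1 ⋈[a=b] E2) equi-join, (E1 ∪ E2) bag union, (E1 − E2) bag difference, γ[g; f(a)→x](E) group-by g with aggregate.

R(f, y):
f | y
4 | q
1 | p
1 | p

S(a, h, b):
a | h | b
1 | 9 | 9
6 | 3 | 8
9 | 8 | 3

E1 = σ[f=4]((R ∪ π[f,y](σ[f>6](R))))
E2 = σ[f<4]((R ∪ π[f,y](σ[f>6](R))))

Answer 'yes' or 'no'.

E1 subexpression sizes:
  R → 3
  R → 3
  σ[f>6](R) → 0
  π[f,y](σ[f>6](R)) → 0
  (R ∪ π[f,y](σ[f>6](R))) → 3
  σ[f=4]((R ∪ π[f,y](σ[f>6](R)))) → 1
E2 subexpression sizes:
  R → 3
  R → 3
  σ[f>6](R) → 0
  π[f,y](σ[f>6](R)) → 0
  (R ∪ π[f,y](σ[f>6](R))) → 3
  σ[f<4]((R ∪ π[f,y](σ[f>6](R)))) → 2

E1 result:
f | y
4 | q
E2 result:
f | y
1 | p
1 | p
Witness: (1, 'p') appears 0× in E1 but 2× in E2.

no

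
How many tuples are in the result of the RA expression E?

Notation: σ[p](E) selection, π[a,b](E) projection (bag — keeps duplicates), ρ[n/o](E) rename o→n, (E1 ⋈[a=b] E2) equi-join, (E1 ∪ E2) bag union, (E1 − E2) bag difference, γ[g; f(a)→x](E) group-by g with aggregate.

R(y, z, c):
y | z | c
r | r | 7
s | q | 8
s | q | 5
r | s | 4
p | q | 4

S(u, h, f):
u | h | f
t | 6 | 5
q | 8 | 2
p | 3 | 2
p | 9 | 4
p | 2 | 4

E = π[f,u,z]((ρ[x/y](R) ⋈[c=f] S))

Stepwise |·|:
  R → 5
  ρ[x/y](R) → 5
  S → 5
  (ρ[x/y](R) ⋈[c=f] S) → 5
  π[f,u,z]((ρ[x/y](R) ⋈[c=f] S)) → 5

|E| = 5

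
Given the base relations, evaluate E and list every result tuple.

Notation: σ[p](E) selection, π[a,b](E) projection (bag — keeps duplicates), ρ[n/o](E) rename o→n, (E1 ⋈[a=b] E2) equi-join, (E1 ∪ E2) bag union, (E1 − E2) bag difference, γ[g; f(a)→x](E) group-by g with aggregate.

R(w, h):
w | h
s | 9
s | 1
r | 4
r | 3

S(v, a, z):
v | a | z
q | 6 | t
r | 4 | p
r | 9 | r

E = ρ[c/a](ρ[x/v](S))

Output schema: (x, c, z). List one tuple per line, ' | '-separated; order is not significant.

Subexpression sizes:
  S → 3
  ρ[x/v](S) → 3
  ρ[c/a](ρ[x/v](S)) → 3

== RESULT ==
x | c | z
q | 6 | t
r | 4 | p
r | 9 | r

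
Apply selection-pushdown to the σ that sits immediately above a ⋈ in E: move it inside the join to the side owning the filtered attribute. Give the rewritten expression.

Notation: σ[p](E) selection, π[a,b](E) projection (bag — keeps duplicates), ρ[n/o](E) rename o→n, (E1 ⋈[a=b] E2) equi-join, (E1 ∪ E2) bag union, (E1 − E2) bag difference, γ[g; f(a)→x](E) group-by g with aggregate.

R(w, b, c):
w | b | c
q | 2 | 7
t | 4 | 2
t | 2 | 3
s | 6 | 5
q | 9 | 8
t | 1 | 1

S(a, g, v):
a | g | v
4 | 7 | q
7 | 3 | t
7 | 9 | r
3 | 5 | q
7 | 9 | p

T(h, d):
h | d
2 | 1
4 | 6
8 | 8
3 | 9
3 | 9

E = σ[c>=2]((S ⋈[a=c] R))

σ filters on c, owned by the right side.
E' = (S ⋈[a=c] σ[c>=2](R))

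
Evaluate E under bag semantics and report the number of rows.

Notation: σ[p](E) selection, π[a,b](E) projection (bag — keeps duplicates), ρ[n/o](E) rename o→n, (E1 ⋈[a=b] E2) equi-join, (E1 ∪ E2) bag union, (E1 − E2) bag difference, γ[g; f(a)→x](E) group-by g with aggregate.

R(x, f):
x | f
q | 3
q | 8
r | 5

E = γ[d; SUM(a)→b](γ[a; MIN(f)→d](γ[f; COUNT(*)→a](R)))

Per-node cardinality:
  R → 3
  γ[f; COUNT(*)→a](R) → 3
  γ[a; MIN(f)→d](γ[f; COUNT(*)→a](R)) → 1
  γ[d; SUM(a)→b](γ[a; MIN(f)→d](γ[f; COUNT(*)→a](R))) → 1

|E| = 1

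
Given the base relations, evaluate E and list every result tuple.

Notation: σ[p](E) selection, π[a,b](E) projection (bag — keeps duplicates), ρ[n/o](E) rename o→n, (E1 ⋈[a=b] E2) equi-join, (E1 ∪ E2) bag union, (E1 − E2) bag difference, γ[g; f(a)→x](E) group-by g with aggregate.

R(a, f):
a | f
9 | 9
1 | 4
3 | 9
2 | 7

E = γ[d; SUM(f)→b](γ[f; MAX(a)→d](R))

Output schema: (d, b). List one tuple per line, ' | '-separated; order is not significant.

Row counts bottom-up:
  R → 4
  γ[f; MAX(a)→d](R) → 3
  γ[d; SUM(f)→b](γ[f; MAX(a)→d](R)) → 3

== RESULT ==
d | b
1 | 4
2 | 7
9 | 9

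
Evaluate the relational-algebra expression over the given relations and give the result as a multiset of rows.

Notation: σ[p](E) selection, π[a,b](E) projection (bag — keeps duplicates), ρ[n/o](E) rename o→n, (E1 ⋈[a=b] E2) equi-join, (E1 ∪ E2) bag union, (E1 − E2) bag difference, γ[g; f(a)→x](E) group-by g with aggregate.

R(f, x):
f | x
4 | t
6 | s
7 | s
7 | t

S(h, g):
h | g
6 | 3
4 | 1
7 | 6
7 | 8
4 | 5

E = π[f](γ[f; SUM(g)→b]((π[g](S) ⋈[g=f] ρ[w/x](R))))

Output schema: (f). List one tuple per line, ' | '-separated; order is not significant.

Per-node cardinality:
  S → 5
  π[g](S) → 5
  R → 4
  ρ[w/x](R) → 4
  (π[g](S) ⋈[g=f] ρ[w/x](R)) → 1
  γ[f; SUM(g)→b]((π[g](S) ⋈[g=f] ρ[w/x](R))) → 1
  π[f](γ[f; SUM(g)→b]((π[g](S) ⋈[g=f] ρ[w/x](R)))) → 1

== RESULT ==
f
6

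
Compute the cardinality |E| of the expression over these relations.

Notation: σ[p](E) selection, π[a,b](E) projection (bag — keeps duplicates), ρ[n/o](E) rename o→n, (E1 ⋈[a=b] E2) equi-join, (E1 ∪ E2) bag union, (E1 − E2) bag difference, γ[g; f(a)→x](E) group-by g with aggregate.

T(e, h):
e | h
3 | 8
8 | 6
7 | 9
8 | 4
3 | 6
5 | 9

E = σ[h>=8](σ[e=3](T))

Stepwise |·|:
  T → 6
  σ[e=3](T) → 2
  σ[h>=8](σ[e=3](T)) → 1

|E| = 1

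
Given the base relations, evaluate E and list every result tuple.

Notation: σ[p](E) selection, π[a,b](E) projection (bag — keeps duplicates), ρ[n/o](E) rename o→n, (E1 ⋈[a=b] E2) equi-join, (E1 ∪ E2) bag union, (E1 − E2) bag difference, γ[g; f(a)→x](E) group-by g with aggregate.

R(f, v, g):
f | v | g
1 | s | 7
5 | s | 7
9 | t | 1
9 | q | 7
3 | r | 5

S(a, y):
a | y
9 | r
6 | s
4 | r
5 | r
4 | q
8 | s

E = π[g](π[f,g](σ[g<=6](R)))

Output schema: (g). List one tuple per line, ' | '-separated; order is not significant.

Per-node cardinality:
  R → 5
  σ[g<=6](R) → 2
  π[f,g](σ[g<=6](R)) → 2
  π[g](π[f,g](σ[g<=6](R))) → 2

== RESULT ==
g
1
5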